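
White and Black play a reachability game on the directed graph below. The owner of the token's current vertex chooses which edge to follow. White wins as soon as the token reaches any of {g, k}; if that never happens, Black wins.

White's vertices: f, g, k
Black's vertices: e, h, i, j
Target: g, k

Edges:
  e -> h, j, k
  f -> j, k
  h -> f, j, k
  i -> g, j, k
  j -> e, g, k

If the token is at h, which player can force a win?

Black

A0 = {g, k}
A1: add {f} — f (White) has f→k.
A2 = A1; e.g. e (Black) can still go to h. Fixed point.
h never enters the attractor, so Black can avoid the target forever.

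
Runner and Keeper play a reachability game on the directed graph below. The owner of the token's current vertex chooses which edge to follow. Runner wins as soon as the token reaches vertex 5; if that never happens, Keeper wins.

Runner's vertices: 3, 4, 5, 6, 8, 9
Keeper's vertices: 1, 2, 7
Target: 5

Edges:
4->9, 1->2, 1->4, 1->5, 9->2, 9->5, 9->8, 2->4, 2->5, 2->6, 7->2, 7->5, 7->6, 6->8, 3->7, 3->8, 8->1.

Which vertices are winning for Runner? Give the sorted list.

A0 = {5}
A1: add {9} — 9 (Runner) has 9→5.
A2: add {4} — 4 (Runner) has 4→9.
A3 = A2; e.g. 1 (Keeper) can still go to 2. Fixed point.
Runner's winning region = {4, 5, 9}.

4, 5, 9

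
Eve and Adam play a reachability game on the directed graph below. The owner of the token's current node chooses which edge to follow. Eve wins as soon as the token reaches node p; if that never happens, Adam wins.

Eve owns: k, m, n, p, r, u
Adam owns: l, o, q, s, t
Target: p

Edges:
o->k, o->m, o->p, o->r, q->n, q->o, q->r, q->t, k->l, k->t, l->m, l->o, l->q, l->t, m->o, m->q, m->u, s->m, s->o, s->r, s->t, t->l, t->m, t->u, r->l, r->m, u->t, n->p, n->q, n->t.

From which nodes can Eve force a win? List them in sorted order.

A0 = {p}
A1: add {n} — n (Eve) has n→p.
A2 = A1; e.g. k (Eve) has no edge into A1. Fixed point.
Eve's winning region = {n, p}.

n, p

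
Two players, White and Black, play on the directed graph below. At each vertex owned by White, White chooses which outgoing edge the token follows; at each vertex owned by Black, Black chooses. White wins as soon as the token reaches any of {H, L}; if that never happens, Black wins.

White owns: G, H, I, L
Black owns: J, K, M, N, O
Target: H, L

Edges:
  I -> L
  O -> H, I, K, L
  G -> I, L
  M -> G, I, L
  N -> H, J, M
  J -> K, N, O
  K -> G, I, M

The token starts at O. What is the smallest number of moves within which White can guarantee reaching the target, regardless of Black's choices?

A0 = {H, L}
A1: add {G, I} — G (White) has G→L; I (White) has I→L.
A2: add {M} — M (Black): all of {G, I, L} already in.
A3: add {K} — K (Black): all of {G, I, M} already in.
A4: add {O} — O (Black): all of {H, I, K, L} already in.
A5 = A4; e.g. J (Black) can still go to N. Fixed point.
O enters the attractor at level 4, so White can force the target in 4 moves from there.

4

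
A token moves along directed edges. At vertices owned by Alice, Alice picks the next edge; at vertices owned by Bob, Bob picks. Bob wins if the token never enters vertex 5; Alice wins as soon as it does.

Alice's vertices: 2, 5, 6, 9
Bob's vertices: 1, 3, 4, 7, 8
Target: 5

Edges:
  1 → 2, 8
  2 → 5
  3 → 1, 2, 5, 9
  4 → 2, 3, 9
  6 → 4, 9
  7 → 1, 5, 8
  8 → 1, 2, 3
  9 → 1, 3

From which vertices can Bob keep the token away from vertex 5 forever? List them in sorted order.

1, 3, 4, 6, 7, 8, 9

A0 = {5}
A1: add {2} — 2 (Alice) has 2→5.
A2 = A1; e.g. 1 (Bob) can still go to 8. Fixed point.
Alice's attractor = {2, 5}; Bob avoids the target exactly from the complement.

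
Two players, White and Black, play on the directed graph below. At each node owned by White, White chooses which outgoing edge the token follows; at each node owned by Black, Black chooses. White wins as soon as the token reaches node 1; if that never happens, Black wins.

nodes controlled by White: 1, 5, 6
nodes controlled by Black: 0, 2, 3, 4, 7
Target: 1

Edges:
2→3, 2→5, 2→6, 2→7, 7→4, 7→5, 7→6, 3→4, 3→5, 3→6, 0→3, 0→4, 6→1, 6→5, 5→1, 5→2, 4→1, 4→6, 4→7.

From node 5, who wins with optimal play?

White

A0 = {1}
A1: add {5, 6} — 5 (White) has 5→1; 6 (White) has 6→1.
A2 = A1; e.g. 0 (Black) can still go to 3. Fixed point.
5 ∈ A1, so White can force the target.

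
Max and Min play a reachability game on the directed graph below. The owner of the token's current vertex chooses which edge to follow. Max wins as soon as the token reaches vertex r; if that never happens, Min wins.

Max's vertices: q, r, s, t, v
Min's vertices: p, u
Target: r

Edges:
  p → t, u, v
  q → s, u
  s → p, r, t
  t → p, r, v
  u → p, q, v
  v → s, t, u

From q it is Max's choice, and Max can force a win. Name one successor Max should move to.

A0 = {r}
A1: add {s, t} — s (Max) has s→r; t (Max) has t→r.
A2: add {q, v} — q (Max) has q→s; v (Max) has v→s.
A3 = A2; e.g. p (Min) can still go to u. Fixed point.
From q, successor s is in the attractor (rank 1); the other successor u is not.

s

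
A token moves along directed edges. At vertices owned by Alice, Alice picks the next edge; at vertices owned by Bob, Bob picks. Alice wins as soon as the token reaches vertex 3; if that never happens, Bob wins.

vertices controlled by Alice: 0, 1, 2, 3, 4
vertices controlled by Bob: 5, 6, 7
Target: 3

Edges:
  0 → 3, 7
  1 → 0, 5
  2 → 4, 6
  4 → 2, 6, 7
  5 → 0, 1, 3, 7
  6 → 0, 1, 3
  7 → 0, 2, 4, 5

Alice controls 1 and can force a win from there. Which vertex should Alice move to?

A0 = {3}
A1: add {0} — 0 (Alice) has 0→3.
A2: add {1} — 1 (Alice) has 1→0.
A3: add {6} — 6 (Bob): all of {0, 1, 3} already in.
A4: add {2, 4} — 2 (Alice) has 2→6; 4 (Alice) has 4→6.
A5 = A4; e.g. 5 (Bob) can still go to 7. Fixed point.
From 1, successor 0 is in the attractor (rank 1); the other successor 5 is not.

0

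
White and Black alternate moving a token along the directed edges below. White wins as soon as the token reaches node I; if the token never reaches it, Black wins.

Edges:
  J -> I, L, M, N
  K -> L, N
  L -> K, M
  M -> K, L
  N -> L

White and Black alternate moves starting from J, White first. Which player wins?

Track states (vertex, player-to-move).
A0 = {(I,White), (I,Black)}
A1: add {(J,White)}.
(J,White) ∈ A1 ⇒ White forces the target.

White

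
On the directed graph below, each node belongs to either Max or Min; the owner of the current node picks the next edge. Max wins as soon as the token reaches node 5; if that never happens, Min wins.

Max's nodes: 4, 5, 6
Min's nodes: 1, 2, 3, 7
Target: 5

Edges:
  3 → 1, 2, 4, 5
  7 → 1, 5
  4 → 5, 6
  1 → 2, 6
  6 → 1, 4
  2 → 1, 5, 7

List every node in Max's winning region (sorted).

4, 5, 6

A0 = {5}
A1: add {4} — 4 (Max) has 4→5.
A2: add {6} — 6 (Max) has 6→4.
A3 = A2; e.g. 1 (Min) can still go to 2. Fixed point.
Max's winning region = {4, 5, 6}.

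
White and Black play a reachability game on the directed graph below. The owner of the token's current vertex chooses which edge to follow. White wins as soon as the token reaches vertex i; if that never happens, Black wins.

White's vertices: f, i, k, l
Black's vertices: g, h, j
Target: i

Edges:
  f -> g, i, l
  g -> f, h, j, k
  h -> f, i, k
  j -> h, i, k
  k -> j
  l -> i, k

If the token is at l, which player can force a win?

White

A0 = {i}
A1: add {f, l} — f (White) has f→i; l (White) has l→i.
A2 = A1; e.g. g (Black) can still go to h. Fixed point.
l ∈ A1, so White can force the target.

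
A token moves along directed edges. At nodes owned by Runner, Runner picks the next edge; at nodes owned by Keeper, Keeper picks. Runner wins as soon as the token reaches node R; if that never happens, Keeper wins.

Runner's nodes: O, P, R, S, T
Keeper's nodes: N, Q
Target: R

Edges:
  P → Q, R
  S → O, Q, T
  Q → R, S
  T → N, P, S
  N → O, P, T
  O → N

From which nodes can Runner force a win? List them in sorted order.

A0 = {R}
A1: add {P} — P (Runner) has P→R.
A2: add {T} — T (Runner) has T→P.
A3: add {S} — S (Runner) has S→T.
A4: add {Q} — Q (Keeper): all of {R, S} already in.
A5 = A4; e.g. N (Keeper) can still go to O. Fixed point.
Runner's winning region = {P, Q, R, S, T}.

P, Q, R, S, T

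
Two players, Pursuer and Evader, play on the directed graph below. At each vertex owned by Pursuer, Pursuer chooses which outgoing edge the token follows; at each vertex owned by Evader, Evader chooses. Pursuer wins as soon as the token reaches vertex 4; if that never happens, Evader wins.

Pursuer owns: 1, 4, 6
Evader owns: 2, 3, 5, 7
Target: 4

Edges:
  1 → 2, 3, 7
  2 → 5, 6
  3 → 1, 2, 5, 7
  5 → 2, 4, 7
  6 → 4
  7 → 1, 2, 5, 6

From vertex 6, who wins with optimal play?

Pursuer

A0 = {4}
A1: add {6} — 6 (Pursuer) has 6→4.
A2 = A1; e.g. 1 (Pursuer) has no edge into A1. Fixed point.
6 ∈ A1, so Pursuer can force the target.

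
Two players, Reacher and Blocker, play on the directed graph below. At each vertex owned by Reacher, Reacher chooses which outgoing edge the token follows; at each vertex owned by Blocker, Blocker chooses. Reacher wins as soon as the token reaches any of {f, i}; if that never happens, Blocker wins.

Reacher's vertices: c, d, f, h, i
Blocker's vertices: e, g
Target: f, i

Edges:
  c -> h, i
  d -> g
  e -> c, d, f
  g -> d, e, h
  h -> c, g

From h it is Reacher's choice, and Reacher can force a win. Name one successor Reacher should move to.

A0 = {f, i}
A1: add {c} — c (Reacher) has c→i.
A2: add {h} — h (Reacher) has h→c.
A3 = A2; e.g. d (Reacher) has no edge into A2. Fixed point.
From h, successor c is in the attractor (rank 1); the other successor g is not.

c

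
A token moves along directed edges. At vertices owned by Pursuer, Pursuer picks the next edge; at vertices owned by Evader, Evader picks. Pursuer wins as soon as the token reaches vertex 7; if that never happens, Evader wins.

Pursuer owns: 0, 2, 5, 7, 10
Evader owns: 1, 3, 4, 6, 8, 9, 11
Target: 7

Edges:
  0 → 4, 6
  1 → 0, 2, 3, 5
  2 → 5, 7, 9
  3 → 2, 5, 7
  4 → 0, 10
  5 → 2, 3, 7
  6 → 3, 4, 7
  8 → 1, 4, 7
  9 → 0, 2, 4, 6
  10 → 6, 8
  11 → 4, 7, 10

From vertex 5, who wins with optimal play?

Pursuer

A0 = {7}
A1: add {2, 5} — 2 (Pursuer) has 2→7; 5 (Pursuer) has 5→7.
5 ∈ A1, so Pursuer can force the target.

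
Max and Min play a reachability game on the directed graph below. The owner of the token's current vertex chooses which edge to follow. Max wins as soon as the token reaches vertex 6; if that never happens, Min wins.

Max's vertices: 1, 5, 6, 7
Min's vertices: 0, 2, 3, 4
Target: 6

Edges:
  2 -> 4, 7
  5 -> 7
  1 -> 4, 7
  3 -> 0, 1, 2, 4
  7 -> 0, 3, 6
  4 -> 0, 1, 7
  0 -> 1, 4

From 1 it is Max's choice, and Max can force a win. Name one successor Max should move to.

7

A0 = {6}
A1: add {7} — 7 (Max) has 7→6.
A2: add {1, 5} — 1 (Max) has 1→7; 5 (Max) has 5→7.
A3 = A2; e.g. 0 (Min) can still go to 4. Fixed point.
From 1, successor 7 is in the attractor (rank 1); the other successor 4 is not.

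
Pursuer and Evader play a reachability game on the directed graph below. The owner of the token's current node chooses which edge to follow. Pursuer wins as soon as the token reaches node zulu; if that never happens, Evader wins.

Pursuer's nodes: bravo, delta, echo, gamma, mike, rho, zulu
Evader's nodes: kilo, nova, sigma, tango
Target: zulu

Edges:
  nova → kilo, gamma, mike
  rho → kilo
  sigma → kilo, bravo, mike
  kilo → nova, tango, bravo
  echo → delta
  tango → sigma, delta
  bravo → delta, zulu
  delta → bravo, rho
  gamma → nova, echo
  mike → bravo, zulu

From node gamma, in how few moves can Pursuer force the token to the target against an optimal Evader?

4

A0 = {zulu}
A1: add {bravo, mike} — bravo (Pursuer) has bravo→zulu; mike (Pursuer) has mike→zulu.
A2: add {delta} — delta (Pursuer) has delta→bravo.
A3: add {echo} — echo (Pursuer) has echo→delta.
A4: add {gamma} — gamma (Pursuer) has gamma→echo.
A5 = A4; e.g. sigma (Evader) can still go to kilo. Fixed point.
gamma enters the attractor at level 4, so Pursuer can force the target in 4 moves from there.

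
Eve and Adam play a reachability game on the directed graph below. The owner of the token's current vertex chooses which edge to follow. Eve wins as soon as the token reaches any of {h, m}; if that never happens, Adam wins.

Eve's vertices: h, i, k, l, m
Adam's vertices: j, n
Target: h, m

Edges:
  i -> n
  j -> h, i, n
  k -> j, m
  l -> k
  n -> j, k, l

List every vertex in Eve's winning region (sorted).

h, k, l, m

A0 = {h, m}
A1: add {k} — k (Eve) has k→m.
A2: add {l} — l (Eve) has l→k.
A3 = A2; e.g. i (Eve) has no edge into A2. Fixed point.
Eve's winning region = {h, k, l, m}.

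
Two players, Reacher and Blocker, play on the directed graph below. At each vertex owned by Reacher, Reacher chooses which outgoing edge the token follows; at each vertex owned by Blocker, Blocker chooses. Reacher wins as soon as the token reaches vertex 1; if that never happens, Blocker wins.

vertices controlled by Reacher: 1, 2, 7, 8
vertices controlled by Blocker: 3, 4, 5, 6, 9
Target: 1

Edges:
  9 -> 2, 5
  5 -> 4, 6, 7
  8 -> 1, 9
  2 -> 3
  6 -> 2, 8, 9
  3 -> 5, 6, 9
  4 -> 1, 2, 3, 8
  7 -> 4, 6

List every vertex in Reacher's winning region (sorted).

A0 = {1}
A1: add {8} — 8 (Reacher) has 8→1.
A2 = A1; e.g. 2 (Reacher) has no edge into A1. Fixed point.
Reacher's winning region = {1, 8}.

1, 8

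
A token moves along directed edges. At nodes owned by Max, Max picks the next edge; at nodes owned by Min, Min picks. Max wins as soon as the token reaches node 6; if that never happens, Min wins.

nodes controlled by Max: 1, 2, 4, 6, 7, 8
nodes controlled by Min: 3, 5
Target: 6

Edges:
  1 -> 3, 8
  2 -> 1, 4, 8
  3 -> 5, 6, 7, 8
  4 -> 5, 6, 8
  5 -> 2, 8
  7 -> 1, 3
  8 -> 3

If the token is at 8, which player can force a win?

Min

A0 = {6}
A1: add {4} — 4 (Max) has 4→6.
A2: add {2} — 2 (Max) has 2→4.
A3 = A2; e.g. 1 (Max) has no edge into A2. Fixed point.
8 never enters the attractor, so Min can avoid the target forever.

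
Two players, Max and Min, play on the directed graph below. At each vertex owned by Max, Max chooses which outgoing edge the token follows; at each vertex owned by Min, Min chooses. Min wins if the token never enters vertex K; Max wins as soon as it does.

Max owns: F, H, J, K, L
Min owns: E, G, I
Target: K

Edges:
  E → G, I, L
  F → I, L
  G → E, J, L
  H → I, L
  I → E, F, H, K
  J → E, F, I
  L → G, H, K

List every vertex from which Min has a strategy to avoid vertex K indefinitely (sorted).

A0 = {K}
A1: add {L} — L (Max) has L→K.
A2: add {F, H} — F (Max) has F→L; H (Max) has H→L.
A3: add {J} — J (Max) has J→F.
A4 = A3; e.g. E (Min) can still go to G. Fixed point.
Max's attractor = {F, H, J, K, L}; Min avoids the target exactly from the complement.

E, G, I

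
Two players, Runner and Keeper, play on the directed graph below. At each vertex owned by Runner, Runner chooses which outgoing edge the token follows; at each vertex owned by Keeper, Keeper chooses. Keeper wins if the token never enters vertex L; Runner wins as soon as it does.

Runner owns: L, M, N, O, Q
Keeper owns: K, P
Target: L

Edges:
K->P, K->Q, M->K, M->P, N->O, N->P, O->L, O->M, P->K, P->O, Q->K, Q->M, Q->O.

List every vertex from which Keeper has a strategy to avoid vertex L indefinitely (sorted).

K, M, P

A0 = {L}
A1: add {O} — O (Runner) has O→L.
A2: add {N, Q} — N (Runner) has N→O; Q (Runner) has Q→O.
A3 = A2; e.g. K (Keeper) can still go to P. Fixed point.
Runner's attractor = {L, N, O, Q}; Keeper avoids the target exactly from the complement.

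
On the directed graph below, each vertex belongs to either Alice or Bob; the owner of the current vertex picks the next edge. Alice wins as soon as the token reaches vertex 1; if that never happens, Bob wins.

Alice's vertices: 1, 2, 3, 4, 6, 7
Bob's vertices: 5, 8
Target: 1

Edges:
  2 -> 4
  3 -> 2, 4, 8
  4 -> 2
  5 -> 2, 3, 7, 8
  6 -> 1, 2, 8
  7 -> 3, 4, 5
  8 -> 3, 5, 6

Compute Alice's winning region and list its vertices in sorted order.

A0 = {1}
A1: add {6} — 6 (Alice) has 6→1.
A2 = A1; e.g. 2 (Alice) has no edge into A1. Fixed point.
Alice's winning region = {1, 6}.

1, 6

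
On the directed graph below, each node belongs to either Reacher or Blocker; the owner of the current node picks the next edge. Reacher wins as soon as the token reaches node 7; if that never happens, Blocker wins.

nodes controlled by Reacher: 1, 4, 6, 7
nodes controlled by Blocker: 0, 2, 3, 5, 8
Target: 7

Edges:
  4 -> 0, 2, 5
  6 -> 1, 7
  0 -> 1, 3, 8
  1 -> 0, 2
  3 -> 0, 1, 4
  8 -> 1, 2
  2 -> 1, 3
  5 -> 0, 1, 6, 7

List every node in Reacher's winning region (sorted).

6, 7

A0 = {7}
A1: add {6} — 6 (Reacher) has 6→7.
A2 = A1; e.g. 0 (Blocker) can still go to 1. Fixed point.
Reacher's winning region = {6, 7}.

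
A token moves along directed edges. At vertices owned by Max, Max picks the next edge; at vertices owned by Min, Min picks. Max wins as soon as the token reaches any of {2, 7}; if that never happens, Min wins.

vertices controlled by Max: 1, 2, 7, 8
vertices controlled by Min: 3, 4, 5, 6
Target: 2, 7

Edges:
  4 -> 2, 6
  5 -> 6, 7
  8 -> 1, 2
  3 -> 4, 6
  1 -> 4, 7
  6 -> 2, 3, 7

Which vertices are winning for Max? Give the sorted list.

A0 = {2, 7}
A1: add {1, 8} — 1 (Max) has 1→7; 8 (Max) has 8→2.
A2 = A1; e.g. 3 (Min) can still go to 4. Fixed point.
Max's winning region = {1, 2, 7, 8}.

1, 2, 7, 8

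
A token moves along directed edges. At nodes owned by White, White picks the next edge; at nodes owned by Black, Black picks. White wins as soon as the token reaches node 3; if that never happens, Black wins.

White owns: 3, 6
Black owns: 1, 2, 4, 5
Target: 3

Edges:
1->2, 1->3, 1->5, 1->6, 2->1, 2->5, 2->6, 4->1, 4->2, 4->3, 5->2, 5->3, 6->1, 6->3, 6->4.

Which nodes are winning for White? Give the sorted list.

A0 = {3}
A1: add {6} — 6 (White) has 6→3.
A2 = A1; e.g. 1 (Black) can still go to 2. Fixed point.
White's winning region = {3, 6}.

3, 6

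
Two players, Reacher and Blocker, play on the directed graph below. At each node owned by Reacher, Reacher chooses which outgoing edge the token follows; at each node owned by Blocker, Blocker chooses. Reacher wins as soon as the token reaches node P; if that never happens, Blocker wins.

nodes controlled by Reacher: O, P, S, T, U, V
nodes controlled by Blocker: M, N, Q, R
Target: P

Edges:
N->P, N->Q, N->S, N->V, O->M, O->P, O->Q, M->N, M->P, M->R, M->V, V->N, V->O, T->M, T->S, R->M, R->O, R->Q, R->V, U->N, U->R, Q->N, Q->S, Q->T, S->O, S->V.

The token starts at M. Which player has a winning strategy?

A0 = {P}
A1: add {O} — O (Reacher) has O→P.
A2: add {S, V} — S (Reacher) has S→O; V (Reacher) has V→O.
A3: add {T} — T (Reacher) has T→S.
A4 = A3; e.g. M (Blocker) can still go to N. Fixed point.
M never enters the attractor, so Blocker can avoid the target forever.

Blocker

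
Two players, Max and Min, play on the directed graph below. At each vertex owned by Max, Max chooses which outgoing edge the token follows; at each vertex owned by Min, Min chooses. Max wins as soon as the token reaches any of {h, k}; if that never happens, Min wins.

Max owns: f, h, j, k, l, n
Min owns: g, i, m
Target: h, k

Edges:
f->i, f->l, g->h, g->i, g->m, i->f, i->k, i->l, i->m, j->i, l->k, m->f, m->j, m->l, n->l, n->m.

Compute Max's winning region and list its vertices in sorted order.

f, h, k, l, n

A0 = {h, k}
A1: add {l} — l (Max) has l→k.
A2: add {f, n} — f (Max) has f→l; n (Max) has n→l.
A3 = A2; e.g. g (Min) can still go to i. Fixed point.
Max's winning region = {f, h, k, l, n}.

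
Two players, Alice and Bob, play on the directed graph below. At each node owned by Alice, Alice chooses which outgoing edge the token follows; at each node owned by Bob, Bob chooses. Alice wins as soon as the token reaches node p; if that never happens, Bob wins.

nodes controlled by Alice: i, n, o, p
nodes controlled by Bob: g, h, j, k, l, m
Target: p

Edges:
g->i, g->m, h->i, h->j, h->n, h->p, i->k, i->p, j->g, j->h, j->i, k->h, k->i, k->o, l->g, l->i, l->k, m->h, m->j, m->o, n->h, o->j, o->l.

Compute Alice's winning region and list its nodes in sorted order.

i, p

A0 = {p}
A1: add {i} — i (Alice) has i→p.
A2 = A1; e.g. g (Bob) can still go to m. Fixed point.
Alice's winning region = {i, p}.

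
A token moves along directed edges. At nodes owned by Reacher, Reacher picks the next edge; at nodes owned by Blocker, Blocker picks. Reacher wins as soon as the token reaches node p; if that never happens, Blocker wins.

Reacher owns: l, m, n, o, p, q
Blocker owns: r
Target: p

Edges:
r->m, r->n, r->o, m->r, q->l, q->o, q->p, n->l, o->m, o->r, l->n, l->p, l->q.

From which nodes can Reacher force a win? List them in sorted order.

A0 = {p}
A1: add {l, q} — l (Reacher) has l→p; q (Reacher) has q→p.
A2: add {n} — n (Reacher) has n→l.
A3 = A2; e.g. m (Reacher) has no edge into A2. Fixed point.
Reacher's winning region = {l, n, p, q}.

l, n, p, q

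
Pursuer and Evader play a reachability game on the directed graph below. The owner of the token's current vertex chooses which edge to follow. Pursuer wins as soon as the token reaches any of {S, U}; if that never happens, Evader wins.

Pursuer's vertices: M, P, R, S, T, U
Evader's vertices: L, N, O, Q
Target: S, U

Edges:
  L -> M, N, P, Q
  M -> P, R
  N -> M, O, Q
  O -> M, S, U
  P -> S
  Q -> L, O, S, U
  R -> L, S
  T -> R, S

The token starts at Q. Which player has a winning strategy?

A0 = {S, U}
A1: add {P, R, T} — P (Pursuer) has P→S; R (Pursuer) has R→S; T (Pursuer) has T→S.
A2: add {M} — M (Pursuer) has M→P.
A3: add {O} — O (Evader): all of {M, S, U} already in.
A4 = A3; e.g. L (Evader) can still go to N. Fixed point.
Q never enters the attractor, so Evader can avoid the target forever.

Evader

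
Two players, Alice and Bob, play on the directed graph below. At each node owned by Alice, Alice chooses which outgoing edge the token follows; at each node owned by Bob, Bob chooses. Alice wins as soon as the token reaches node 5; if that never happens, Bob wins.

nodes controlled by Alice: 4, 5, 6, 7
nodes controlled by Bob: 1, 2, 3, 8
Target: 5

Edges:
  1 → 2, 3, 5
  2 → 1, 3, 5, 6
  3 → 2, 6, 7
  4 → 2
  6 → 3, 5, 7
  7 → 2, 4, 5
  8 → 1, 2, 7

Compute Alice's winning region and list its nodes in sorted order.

A0 = {5}
A1: add {6, 7} — 6 (Alice) has 6→5; 7 (Alice) has 7→5.
A2 = A1; e.g. 1 (Bob) can still go to 2. Fixed point.
Alice's winning region = {5, 6, 7}.

5, 6, 7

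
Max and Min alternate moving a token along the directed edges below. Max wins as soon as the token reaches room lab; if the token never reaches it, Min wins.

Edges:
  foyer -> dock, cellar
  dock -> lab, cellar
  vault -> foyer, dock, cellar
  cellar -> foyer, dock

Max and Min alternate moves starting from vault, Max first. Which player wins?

Track states (vertex, player-to-move).
A0 = {(lab,Max), (lab,Min)}
A1: add {(dock,Max)}.
A2 = A1; e.g. (foyer,Max) stays out. (vault,Max) never enters ⇒ Min avoids the target.

Min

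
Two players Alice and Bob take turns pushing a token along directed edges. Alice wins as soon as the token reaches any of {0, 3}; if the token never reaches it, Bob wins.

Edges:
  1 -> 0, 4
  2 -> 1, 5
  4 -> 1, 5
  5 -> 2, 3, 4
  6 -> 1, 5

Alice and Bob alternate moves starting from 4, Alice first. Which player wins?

Track states (vertex, player-to-move).
A0 = {(0,Alice), (0,Bob), (3,Alice), (3,Bob)}
A1: add {(1,Alice), (5,Alice)}.
A2: add {(2,Bob), (4,Bob), (6,Bob)}.
A3 = A2; e.g. (1,Bob) stays out. (4,Alice) never enters ⇒ Bob avoids the target.

Bob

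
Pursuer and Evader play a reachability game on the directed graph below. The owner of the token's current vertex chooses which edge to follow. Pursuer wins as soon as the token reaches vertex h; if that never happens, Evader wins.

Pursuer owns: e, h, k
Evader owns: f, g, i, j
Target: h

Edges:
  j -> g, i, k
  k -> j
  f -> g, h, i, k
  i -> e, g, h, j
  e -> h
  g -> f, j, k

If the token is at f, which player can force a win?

A0 = {h}
A1: add {e} — e (Pursuer) has e→h.
A2 = A1; e.g. f (Evader) can still go to g. Fixed point.
f never enters the attractor, so Evader can avoid the target forever.

Evader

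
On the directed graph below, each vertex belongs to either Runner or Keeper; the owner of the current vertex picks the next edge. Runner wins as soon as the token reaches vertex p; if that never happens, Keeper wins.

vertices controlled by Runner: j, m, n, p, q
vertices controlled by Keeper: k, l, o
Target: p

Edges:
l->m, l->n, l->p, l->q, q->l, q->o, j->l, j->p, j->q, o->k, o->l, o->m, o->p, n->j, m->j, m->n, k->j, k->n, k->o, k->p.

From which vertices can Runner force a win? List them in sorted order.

A0 = {p}
A1: add {j} — j (Runner) has j→p.
A2: add {m, n} — m (Runner) has m→j; n (Runner) has n→j.
A3 = A2; e.g. k (Keeper) can still go to o. Fixed point.
Runner's winning region = {j, m, n, p}.

j, m, n, p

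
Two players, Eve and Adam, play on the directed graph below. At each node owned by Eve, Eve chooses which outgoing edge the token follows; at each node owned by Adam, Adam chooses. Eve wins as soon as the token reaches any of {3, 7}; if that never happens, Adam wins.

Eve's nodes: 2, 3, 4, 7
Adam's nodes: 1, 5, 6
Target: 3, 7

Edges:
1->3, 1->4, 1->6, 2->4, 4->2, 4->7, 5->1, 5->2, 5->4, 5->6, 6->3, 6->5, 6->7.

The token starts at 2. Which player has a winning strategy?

Eve

A0 = {3, 7}
A1: add {4} — 4 (Eve) has 4→7.
A2: add {2} — 2 (Eve) has 2→4.
A3 = A2; e.g. 1 (Adam) can still go to 6. Fixed point.
2 ∈ A2, so Eve can force the target.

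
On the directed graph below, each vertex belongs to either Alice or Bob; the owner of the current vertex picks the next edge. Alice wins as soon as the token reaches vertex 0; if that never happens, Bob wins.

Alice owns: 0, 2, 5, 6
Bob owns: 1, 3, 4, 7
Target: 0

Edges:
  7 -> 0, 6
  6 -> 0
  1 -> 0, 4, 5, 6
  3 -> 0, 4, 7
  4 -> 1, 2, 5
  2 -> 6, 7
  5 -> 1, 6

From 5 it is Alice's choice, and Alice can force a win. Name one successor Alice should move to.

6

A0 = {0}
A1: add {6} — 6 (Alice) has 6→0.
A2: add {2, 5, 7} — 2 (Alice) has 2→6; 5 (Alice) has 5→6; 7 (Bob): all of {0, 6} already in.
A3 = A2; e.g. 1 (Bob) can still go to 4. Fixed point.
From 5, successor 6 is in the attractor (rank 1); the other successor 1 is not.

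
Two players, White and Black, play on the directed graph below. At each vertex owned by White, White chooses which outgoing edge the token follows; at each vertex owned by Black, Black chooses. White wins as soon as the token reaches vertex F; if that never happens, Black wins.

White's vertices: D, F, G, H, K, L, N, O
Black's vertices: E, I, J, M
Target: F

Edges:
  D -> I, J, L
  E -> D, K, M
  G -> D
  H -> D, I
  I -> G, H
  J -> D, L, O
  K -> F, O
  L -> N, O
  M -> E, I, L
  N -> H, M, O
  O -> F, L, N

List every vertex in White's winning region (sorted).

D, F, G, H, I, J, K, L, N, O

A0 = {F}
A1: add {K, O} — K (White) has K→F; O (White) has O→F.
A2: add {L, N} — L (White) has L→O; N (White) has N→O.
A3: add {D} — D (White) has D→L.
A4: add {G, H, J} — G (White) has G→D; H (White) has H→D; J (Black): all of {D, L, O} already in.
A5: add {I} — I (Black): all of {G, H} already in.
A6 = A5; e.g. E (Black) can still go to M. Fixed point.
White's winning region = {D, F, G, H, I, J, K, L, N, O}.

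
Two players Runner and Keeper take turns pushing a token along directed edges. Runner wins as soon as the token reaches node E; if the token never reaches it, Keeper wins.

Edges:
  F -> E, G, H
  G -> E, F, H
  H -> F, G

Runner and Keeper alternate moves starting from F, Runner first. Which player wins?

Runner

Track states (vertex, player-to-move).
A0 = {(E,Runner), (E,Keeper)}
A1: add {(F,Runner), (G,Runner)}.
(F,Runner) ∈ A1 ⇒ Runner forces the target.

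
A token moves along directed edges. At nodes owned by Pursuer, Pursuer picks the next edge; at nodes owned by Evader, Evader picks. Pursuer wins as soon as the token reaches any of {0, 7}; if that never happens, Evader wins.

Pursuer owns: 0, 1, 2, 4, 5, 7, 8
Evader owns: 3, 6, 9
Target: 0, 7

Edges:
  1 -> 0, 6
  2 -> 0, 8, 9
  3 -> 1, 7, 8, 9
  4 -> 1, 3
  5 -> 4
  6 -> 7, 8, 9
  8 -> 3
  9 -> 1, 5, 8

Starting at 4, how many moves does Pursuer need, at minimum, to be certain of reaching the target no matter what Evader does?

2

A0 = {0, 7}
A1: add {1, 2} — 1 (Pursuer) has 1→0; 2 (Pursuer) has 2→0.
A2: add {4} — 4 (Pursuer) has 4→1.
4 enters the attractor at level 2, so Pursuer can force the target in 2 moves from there.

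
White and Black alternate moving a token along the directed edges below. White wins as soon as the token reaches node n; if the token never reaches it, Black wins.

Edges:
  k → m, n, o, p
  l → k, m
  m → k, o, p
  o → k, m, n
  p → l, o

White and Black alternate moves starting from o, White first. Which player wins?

Track states (vertex, player-to-move).
A0 = {(n,White), (n,Black)}
A1: add {(k,White), (o,White)}.
(o,White) ∈ A1 ⇒ White forces the target.

White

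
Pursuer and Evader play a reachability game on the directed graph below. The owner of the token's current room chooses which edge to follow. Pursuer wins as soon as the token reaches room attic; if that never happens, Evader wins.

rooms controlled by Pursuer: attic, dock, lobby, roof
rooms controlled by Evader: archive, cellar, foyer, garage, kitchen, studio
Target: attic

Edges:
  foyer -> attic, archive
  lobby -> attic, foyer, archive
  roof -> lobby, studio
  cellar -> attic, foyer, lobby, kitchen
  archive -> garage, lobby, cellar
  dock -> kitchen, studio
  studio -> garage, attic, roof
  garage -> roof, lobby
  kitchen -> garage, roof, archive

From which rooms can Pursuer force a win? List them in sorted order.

A0 = {attic}
A1: add {lobby} — lobby (Pursuer) has lobby→attic.
A2: add {roof} — roof (Pursuer) has roof→lobby.
A3: add {garage} — garage (Evader): all of {roof, lobby} already in.
A4: add {studio} — studio (Evader): all of {garage, attic, roof} already in.
A5: add {dock} — dock (Pursuer) has dock→studio.
A6 = A5; e.g. foyer (Evader) can still go to archive. Fixed point.
Pursuer's winning region = {attic, dock, garage, lobby, roof, studio}.

attic, dock, garage, lobby, roof, studio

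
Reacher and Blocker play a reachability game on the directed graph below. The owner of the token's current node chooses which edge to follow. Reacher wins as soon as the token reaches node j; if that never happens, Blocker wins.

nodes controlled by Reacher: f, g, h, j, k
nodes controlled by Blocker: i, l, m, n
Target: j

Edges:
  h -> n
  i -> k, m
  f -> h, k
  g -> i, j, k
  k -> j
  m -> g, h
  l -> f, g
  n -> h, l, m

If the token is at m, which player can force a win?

A0 = {j}
A1: add {g, k} — g (Reacher) has g→j; k (Reacher) has k→j.
A2: add {f} — f (Reacher) has f→k.
A3: add {l} — l (Blocker): all of {f, g} already in.
A4 = A3; e.g. h (Reacher) has no edge into A3. Fixed point.
m never enters the attractor, so Blocker can avoid the target forever.

Blocker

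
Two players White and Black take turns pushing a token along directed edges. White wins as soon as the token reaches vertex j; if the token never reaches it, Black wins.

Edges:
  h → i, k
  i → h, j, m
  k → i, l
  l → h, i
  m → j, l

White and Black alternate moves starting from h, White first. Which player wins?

Black

Track states (vertex, player-to-move).
A0 = {(j,White), (j,Black)}
A1: add {(i,White), (m,White)}.
A2 = A1; e.g. (h,White) stays out. (h,White) never enters ⇒ Black avoids the target.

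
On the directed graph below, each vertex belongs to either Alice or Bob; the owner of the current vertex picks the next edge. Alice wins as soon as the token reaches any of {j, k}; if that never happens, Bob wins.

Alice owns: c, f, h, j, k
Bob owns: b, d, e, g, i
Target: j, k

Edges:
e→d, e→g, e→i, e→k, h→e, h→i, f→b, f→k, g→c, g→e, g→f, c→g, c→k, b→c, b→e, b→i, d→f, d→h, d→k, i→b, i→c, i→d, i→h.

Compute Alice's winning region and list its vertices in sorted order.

A0 = {j, k}
A1: add {c, f} — c (Alice) has c→k; f (Alice) has f→k.
A2 = A1; e.g. b (Bob) can still go to e. Fixed point.
Alice's winning region = {c, f, j, k}.

c, f, j, k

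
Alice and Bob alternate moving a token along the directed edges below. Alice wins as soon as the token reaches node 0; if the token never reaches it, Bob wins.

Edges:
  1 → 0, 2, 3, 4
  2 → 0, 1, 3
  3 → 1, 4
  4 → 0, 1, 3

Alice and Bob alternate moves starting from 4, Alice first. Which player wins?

Track states (vertex, player-to-move).
A0 = {(0,Alice), (0,Bob)}
A1: add {(1,Alice), (2,Alice), (4,Alice)}.
(4,Alice) ∈ A1 ⇒ Alice forces the target.

Alice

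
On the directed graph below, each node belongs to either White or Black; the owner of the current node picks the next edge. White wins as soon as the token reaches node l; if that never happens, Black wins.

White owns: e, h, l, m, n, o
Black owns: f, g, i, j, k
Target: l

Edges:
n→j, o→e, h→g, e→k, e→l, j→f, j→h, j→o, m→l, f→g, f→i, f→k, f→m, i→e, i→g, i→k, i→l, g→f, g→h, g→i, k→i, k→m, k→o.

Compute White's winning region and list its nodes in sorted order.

e, l, m, o

A0 = {l}
A1: add {e, m} — e (White) has e→l; m (White) has m→l.
A2: add {o} — o (White) has o→e.
A3 = A2; e.g. f (Black) can still go to g. Fixed point.
White's winning region = {e, l, m, o}.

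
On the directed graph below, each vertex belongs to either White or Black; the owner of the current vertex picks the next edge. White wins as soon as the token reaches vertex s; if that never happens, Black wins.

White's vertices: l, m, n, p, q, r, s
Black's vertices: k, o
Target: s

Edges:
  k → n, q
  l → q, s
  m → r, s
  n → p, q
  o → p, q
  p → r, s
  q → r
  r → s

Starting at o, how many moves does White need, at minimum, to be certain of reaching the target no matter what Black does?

3

A0 = {s}
A1: add {l, m, p, r} — l (White) has l→s; m (White) has m→s; p (White) has p→s; r (White) has r→s.
A2: add {n, q} — n (White) has n→p; q (White) has q→r.
A3: add {k, o} — k (Black): all of {n, q} already in; o (Black): all of {p, q} already in.
A3 = all vertices. Fixed point.
o enters the attractor at level 3, so White can force the target in 3 moves from there.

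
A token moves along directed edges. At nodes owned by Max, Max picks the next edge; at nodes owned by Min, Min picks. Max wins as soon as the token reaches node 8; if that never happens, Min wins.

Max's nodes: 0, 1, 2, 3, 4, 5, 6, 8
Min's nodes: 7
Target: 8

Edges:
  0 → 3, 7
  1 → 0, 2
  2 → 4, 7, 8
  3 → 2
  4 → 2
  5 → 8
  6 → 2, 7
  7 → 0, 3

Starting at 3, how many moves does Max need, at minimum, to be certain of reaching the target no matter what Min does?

A0 = {8}
A1: add {2, 5} — 2 (Max) has 2→8; 5 (Max) has 5→8.
A2: add {1, 3, 4, 6} — 1 (Max) has 1→2; 3 (Max) has 3→2; 4 (Max) has 4→2; 6 (Max) has 6→2.
3 enters the attractor at level 2, so Max can force the target in 2 moves from there.

2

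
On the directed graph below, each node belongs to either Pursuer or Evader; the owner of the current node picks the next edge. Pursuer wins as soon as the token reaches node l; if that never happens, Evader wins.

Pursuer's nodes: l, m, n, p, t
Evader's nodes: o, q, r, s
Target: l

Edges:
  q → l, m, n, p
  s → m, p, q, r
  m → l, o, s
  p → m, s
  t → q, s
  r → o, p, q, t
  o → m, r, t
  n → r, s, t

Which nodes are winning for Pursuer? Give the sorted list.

l, m, p

A0 = {l}
A1: add {m} — m (Pursuer) has m→l.
A2: add {p} — p (Pursuer) has p→m.
A3 = A2; e.g. n (Pursuer) has no edge into A2. Fixed point.
Pursuer's winning region = {l, m, p}.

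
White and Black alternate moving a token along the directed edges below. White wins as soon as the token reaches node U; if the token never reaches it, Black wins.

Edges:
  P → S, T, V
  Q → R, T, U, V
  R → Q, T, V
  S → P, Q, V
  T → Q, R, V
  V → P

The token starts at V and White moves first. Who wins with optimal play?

Track states (vertex, player-to-move).
A0 = {(U,White), (U,Black)}
A1: add {(Q,White)}.
A2 = A1; e.g. (P,White) stays out. (V,White) never enters ⇒ Black avoids the target.

Black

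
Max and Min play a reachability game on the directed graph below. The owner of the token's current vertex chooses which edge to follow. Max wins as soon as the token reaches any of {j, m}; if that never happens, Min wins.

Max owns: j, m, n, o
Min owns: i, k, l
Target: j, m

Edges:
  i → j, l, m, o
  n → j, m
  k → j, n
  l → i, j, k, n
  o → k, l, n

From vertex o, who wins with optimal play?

Max

A0 = {j, m}
A1: add {n} — n (Max) has n→j.
A2: add {k, o} — k (Min): all of {j, n} already in; o (Max) has o→n.
A3 = A2; e.g. i (Min) can still go to l. Fixed point.
o ∈ A2, so Max can force the target.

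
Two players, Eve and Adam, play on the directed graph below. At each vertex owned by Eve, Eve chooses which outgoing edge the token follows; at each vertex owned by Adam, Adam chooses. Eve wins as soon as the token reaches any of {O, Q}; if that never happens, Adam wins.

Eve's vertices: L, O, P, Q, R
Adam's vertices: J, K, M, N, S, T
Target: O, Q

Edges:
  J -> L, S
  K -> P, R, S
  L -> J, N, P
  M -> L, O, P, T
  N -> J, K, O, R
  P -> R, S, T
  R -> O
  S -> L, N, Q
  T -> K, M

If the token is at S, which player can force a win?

Adam

A0 = {O, Q}
A1: add {R} — R (Eve) has R→O.
A2: add {P} — P (Eve) has P→R.
A3: add {L} — L (Eve) has L→P.
A4 = A3; e.g. J (Adam) can still go to S. Fixed point.
S never enters the attractor, so Adam can avoid the target forever.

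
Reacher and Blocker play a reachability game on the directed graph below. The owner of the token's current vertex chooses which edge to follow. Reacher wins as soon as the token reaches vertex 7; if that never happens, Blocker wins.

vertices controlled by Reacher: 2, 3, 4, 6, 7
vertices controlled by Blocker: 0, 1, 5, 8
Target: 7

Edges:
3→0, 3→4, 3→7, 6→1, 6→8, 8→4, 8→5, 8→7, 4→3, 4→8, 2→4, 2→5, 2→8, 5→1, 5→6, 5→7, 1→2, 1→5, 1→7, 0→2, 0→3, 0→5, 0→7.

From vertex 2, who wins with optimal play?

A0 = {7}
A1: add {3} — 3 (Reacher) has 3→7.
A2: add {4} — 4 (Reacher) has 4→3.
A3: add {2} — 2 (Reacher) has 2→4.
A4 = A3; e.g. 0 (Blocker) can still go to 5. Fixed point.
2 ∈ A3, so Reacher can force the target.

Reacher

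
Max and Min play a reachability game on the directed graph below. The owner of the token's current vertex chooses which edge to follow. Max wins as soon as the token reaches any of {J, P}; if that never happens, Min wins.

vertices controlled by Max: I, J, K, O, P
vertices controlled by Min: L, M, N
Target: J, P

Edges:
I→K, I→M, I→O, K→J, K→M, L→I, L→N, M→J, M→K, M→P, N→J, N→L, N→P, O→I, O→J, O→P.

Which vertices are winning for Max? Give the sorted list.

I, J, K, M, O, P

A0 = {J, P}
A1: add {K, O} — K (Max) has K→J; O (Max) has O→J.
A2: add {I, M} — I (Max) has I→K; M (Min): all of {J, K, P} already in.
A3 = A2; e.g. L (Min) can still go to N. Fixed point.
Max's winning region = {I, J, K, M, O, P}.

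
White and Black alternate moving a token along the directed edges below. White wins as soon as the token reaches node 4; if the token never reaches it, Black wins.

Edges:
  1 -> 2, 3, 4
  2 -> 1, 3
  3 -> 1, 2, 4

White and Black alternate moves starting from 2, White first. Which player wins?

Track states (vertex, player-to-move).
A0 = {(4,White), (4,Black)}
A1: add {(1,White), (3,White)}.
A2: add {(2,Black)}.
A3 = A2; e.g. (1,Black) stays out. (2,White) never enters ⇒ Black avoids the target.

Black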